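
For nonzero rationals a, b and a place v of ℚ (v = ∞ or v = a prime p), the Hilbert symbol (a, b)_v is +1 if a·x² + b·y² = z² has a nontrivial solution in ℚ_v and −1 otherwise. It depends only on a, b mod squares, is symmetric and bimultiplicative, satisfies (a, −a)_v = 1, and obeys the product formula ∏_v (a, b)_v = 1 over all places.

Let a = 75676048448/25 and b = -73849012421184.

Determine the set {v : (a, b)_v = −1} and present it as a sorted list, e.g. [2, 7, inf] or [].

[3, 7]

Mod squares: a ≡ 377, b ≡ -2003001. Check v ∈ {∞, 2, 3, 5, 7, 11, 13, 23, 29}.
v=5: a=5^-2·(≡3), b=5^0·(≡1) mod 5; (3|5)=-1, (1|5)=+1; (−1)^{-2·0·2}·(-1)^0·(+1)^-2 = +1.
v=23: a=23^2·(≡9), b=23^3·(≡15) mod 23; (9|23)=+1, (15|23)=-1; (−1)^{2·3·11}·(+1)^3·(-1)^2 = +1.
v=11: a=11^2·(≡1), b=11^3·(≡1) mod 11; (1|11)=+1, (1|11)=+1; (−1)^{2·3·5}·(+1)^3·(+1)^2 = +1.
v=3: a=3^0·(≡2), b=3^3·(≡1) mod 3; (2|3)=-1, (1|3)=+1; (−1)^{0·3·1}·(-1)^3·(+1)^0 = -1.
v=29: a=29^1·(≡9), b=29^1·(≡16) mod 29; (9|29)=+1, (16|29)=+1; (−1)^{1·1·14}·(+1)^1·(+1)^1 = +1.
v=∞: 377 > 0 and -2003001 < 0  ⇒  (a,b)_∞ = +1.
v=13: a=13^1·(≡1), b=13^1·(≡12) mod 13; (1|13)=+1, (12|13)=+1; (−1)^{1·1·6}·(+1)^1·(+1)^1 = +1.
v=7: a=7^2·(≡5), b=7^1·(≡6) mod 7; (5|7)=-1, (6|7)=-1; (−1)^{2·1·3}·(-1)^1·(-1)^2 = -1.
v=2: v_2(a)=6, v_2(b)=6; units ≡ 1, 7 (mod 8); ε·ε+αω+βω = 0·1+6·0+6·0 ≡ 0  ⇒  (a,b)_2 = +1.
(377, -2003001 / ℚ) ramifies at {3, 7}: a division algebra.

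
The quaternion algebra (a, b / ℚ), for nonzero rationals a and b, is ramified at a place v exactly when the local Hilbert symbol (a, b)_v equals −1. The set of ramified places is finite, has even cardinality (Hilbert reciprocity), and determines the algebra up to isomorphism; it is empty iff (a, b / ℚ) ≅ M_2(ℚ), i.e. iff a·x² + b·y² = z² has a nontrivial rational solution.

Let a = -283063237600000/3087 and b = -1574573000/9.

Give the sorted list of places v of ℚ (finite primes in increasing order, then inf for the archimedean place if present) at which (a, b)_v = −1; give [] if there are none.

Mod squares: a ≡ -5005, b ≡ -770. Check v ∈ {∞, 2, 3, 5, 7, 11, 13}.
v=7: a=7^-3·(≡5), b=7^1·(≡4) mod 7; (5|7)=-1, (4|7)=+1; (−1)^{-3·1·3}·(-1)^1·(+1)^-3 = +1.
v=11: a=11^5·(≡6), b=11^3·(≡8) mod 11; (6|11)=-1, (8|11)=-1; (−1)^{5·3·5}·(-1)^3·(-1)^5 = -1.
v=3: a=3^-2·(≡2), b=3^-2·(≡1) mod 3; (2|3)=-1, (1|3)=+1; (−1)^{-2·-2·1}·(-1)^-2·(+1)^-2 = +1.
v=∞: -5005 < 0 and -770 < 0  ⇒  (a,b)_∞ = -1.
v=2: v_2(a)=8, v_2(b)=3; units ≡ 3, 7 (mod 8); ε·ε+αω+βω = 1·1+8·0+3·1 ≡ 0  ⇒  (a,b)_2 = +1.
v=13: a=13^3·(≡6), b=13^2·(≡1) mod 13; (6|13)=-1, (1|13)=+1; (−1)^{3·2·6}·(-1)^2·(+1)^3 = +1.
v=5: a=5^5·(≡4), b=5^3·(≡4) mod 5; (4|5)=+1, (4|5)=+1; (−1)^{5·3·2}·(+1)^3·(+1)^5 = +1.
Ram(-5005, -770) = {11, ∞}; no ℚ_11-point on the conic.

[11, inf]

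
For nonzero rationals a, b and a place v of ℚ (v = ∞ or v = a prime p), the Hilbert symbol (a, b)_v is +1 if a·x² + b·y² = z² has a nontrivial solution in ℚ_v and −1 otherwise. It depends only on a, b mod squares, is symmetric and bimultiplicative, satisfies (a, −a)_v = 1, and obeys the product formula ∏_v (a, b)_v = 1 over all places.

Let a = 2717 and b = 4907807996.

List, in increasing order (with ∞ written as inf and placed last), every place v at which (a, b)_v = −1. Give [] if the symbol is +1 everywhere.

(a, b) ≡ (2717, 119) mod (ℚ^×)²; places V = {2, 7, 11, 13, 17, 19, ∞}.
(a,b)_2: α=0, β=2; u≡5, v≡7 (mod 8); ε(u)ε(v)=0·1, αω(v)=0·0, βω(u)=2·1; sum ≡ 0  ⇒  +1.
(a,b)_17: α=0, u≡14; β=1, v≡10 (mod 17); (14|17)=-1, (10|17)=-1; sign (−1)^0·-1^1·-1^0 = -1.
(a,b)_∞: sgn(2717)=+, sgn(119)=+, so +1.
(a,b)_19: α=1, u≡10; β=2, v≡4 (mod 19); (10|19)=-1, (4|19)=+1; sign (−1)^0·-1^2·+1^1 = +1.
(a,b)_13: α=1, u≡1; β=4, v≡2 (mod 13); (1|13)=+1, (2|13)=-1; sign (−1)^0·+1^4·-1^1 = -1.
(a,b)_11: α=1, u≡5; β=0, v≡3 (mod 11); (5|11)=+1, (3|11)=+1; sign (−1)^0·+1^0·+1^1 = +1.
(a,b)_7: α=0, u≡1; β=1, v≡6 (mod 7); (1|7)=+1, (6|7)=-1; sign (−1)^0·+1^1·-1^0 = +1.
Ram(2717, 119) = {13, 17}; no ℚ_13-point on the conic.

[13, 17]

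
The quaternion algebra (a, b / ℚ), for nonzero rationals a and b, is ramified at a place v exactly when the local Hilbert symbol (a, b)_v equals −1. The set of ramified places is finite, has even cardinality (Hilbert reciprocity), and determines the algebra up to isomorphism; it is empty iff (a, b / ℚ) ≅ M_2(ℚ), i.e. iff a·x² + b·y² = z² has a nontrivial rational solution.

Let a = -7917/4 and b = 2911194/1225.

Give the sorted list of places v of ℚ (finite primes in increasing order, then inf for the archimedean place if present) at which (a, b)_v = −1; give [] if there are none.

(a, b) ≡ (-7917, 1914) mod (ℚ^×)²; places V = {2, 3, 5, 7, 11, 13, 29, ∞}.
(a,b)_7: α=1, u≡6; β=-2, v≡5 (mod 7); (6|7)=-1, (5|7)=-1; sign (−1)^0·-1^-2·-1^1 = -1.
(a,b)_2: α=-2, β=1; u≡3, v≡5 (mod 8); ε(u)ε(v)=1·0, αω(v)=-2·1, βω(u)=1·1; sum ≡ 1  ⇒  -1.
(a,b)_3: α=1, u≡1; β=3, v≡2 (mod 3); (1|3)=+1, (2|3)=-1; sign (−1)^1·+1^3·-1^1 = +1.
(a,b)_11: α=0, u≡9; β=1, v≡4 (mod 11); (9|11)=+1, (4|11)=+1; sign (−1)^0·+1^1·+1^0 = +1.
(a,b)_5: α=0, u≡2; β=-2, v≡1 (mod 5); (2|5)=-1, (1|5)=+1; sign (−1)^0·-1^-2·+1^0 = +1.
(a,b)_29: α=1, u≡26; β=1, v≡19 (mod 29); (26|29)=-1, (19|29)=-1; sign (−1)^0·-1^1·-1^1 = +1.
(a,b)_13: α=1, u≡7; β=2, v≡9 (mod 13); (7|13)=-1, (9|13)=+1; sign (−1)^0·-1^2·+1^1 = +1.
(a,b)_∞: sgn(-7917)=−, sgn(1914)=+, so +1.
(-7917, 1914 / ℚ) ramifies at {2, 7}: a division algebra.

[2, 7]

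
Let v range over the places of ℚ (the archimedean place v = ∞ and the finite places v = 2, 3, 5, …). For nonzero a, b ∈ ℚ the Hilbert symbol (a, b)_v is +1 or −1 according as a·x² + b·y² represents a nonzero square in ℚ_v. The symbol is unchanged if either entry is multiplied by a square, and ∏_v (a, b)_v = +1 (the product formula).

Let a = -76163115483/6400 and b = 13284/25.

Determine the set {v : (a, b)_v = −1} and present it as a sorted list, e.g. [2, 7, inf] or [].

Mod squares: a ≡ -10062507, b ≡ 41. Check v ∈ {∞, 2, 3, 5, 7, 13, 29, 31, 41}.
v=41: a=41^1·(≡4), b=41^1·(≡31) mod 41; (4|41)=+1, (31|41)=+1; (−1)^{1·1·20}·(+1)^1·(+1)^1 = +1.
v=∞: -10062507 < 0 and 41 > 0  ⇒  (a,b)_∞ = +1.
v=5: a=5^-2·(≡2), b=5^-2·(≡4) mod 5; (2|5)=-1, (4|5)=+1; (−1)^{-2·-2·2}·(-1)^-2·(+1)^-2 = +1.
v=7: a=7^1·(≡5), b=7^0·(≡3) mod 7; (5|7)=-1, (3|7)=-1; (−1)^{1·0·3}·(-1)^0·(-1)^1 = -1.
v=2: v_2(a)=-8, v_2(b)=2; units ≡ 5, 1 (mod 8); ε·ε+αω+βω = 0·0+-8·0+2·1 ≡ 0  ⇒  (a,b)_2 = +1.
v=13: a=13^1·(≡2), b=13^0·(≡2) mod 13; (2|13)=-1, (2|13)=-1; (−1)^{1·0·6}·(-1)^0·(-1)^1 = -1.
v=31: a=31^1·(≡28), b=31^0·(≡18) mod 31; (28|31)=+1, (18|31)=+1; (−1)^{1·0·15}·(+1)^0·(+1)^1 = +1.
v=3: a=3^3·(≡2), b=3^4·(≡2) mod 3; (2|3)=-1, (2|3)=-1; (−1)^{3·4·1}·(-1)^4·(-1)^3 = -1.
v=29: a=29^3·(≡27), b=29^0·(≡14) mod 29; (27|29)=-1, (14|29)=-1; (−1)^{3·0·14}·(-1)^0·(-1)^3 = -1.
(-10062507, 41 / ℚ) ramifies at {3, 7, 13, 29}: a division algebra.

[3, 7, 13, 29]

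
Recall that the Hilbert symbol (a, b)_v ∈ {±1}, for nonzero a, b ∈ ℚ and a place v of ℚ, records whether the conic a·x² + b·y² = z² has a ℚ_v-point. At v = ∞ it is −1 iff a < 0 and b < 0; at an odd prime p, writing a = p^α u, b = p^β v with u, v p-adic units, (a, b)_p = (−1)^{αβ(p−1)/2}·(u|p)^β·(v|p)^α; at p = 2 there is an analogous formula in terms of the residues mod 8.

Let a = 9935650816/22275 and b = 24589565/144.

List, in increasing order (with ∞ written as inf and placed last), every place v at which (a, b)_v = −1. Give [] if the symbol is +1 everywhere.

(a, b) ≡ (34034, 85085) mod (ℚ^×)²; places V = {2, 3, 5, 7, 11, 13, 17, ∞}.
(a,b)_2: α=17, β=-4; u≡1, v≡5 (mod 8); ε(u)ε(v)=0·0, αω(v)=17·1, βω(u)=-4·0; sum ≡ 1  ⇒  -1.
(a,b)_11: α=-1, u≡3; β=1, v≡6 (mod 11); (3|11)=+1, (6|11)=-1; sign (−1)^1·+1^1·-1^-1 = +1.
(a,b)_7: α=3, u≡2; β=1, v≡5 (mod 7); (2|7)=+1, (5|7)=-1; sign (−1)^1·+1^1·-1^3 = +1.
(a,b)_∞: sgn(34034)=+, sgn(85085)=+, so +1.
(a,b)_5: α=-2, u≡1; β=1, v≡2 (mod 5); (1|5)=+1, (2|5)=-1; sign (−1)^0·+1^1·-1^-2 = +1.
(a,b)_3: α=-4, u≡2; β=-2, v≡2 (mod 3); (2|3)=-1, (2|3)=-1; sign (−1)^0·-1^-2·-1^-4 = +1.
(a,b)_17: α=1, u≡2; β=3, v≡3 (mod 17); (2|17)=+1, (3|17)=-1; sign (−1)^0·+1^3·-1^1 = -1.
(a,b)_13: α=1, u≡7; β=1, v≡5 (mod 13); (7|13)=-1, (5|13)=-1; sign (−1)^0·-1^1·-1^1 = +1.
(34034, 85085 / ℚ) ramifies at {2, 17}: a division algebra.

[2, 17]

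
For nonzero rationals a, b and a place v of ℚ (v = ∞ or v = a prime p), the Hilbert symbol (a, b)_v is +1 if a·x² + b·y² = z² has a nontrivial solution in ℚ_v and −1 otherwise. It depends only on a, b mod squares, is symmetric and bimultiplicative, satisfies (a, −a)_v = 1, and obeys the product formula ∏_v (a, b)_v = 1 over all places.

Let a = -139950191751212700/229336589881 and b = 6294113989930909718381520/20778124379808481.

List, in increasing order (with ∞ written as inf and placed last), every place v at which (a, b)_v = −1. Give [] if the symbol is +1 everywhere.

[5, 11]

(a, b) ≡ (-23, 16445) mod (ℚ^×)²; places V = {2, 3, 5, 7, 11, 13, 19, 23, 29, 37, 43, ∞}.
(a,b)_3: α=4, u≡1; β=6, v≡2 (mod 3); (1|3)=+1, (2|3)=-1; sign (−1)^0·+1^6·-1^4 = +1.
(a,b)_11: α=4, u≡2; β=7, v≡8 (mod 11); (2|11)=-1, (8|11)=-1; sign (−1)^0·-1^7·-1^4 = -1.
(a,b)_2: α=2, β=4; u≡1, v≡5 (mod 8); ε(u)ε(v)=0·0, αω(v)=2·1, βω(u)=4·0; sum ≡ 0  ⇒  +1.
(a,b)_13: α=2, u≡12; β=3, v≡12 (mod 13); (12|13)=+1, (12|13)=+1; sign (−1)^0·+1^3·+1^2 = +1.
(a,b)_43: α=-4, u≡18; β=-6, v≡27 (mod 43); (18|43)=-1, (27|43)=-1; sign (−1)^0·-1^-6·-1^-4 = +1.
(a,b)_∞: sgn(-23)=−, sgn(16445)=+, so +1.
(a,b)_19: α=2, u≡13; β=4, v≡13 (mod 19); (13|19)=-1, (13|19)=-1; sign (−1)^0·-1^4·-1^2 = +1.
(a,b)_23: α=1, u≡5; β=1, v≡4 (mod 23); (5|23)=-1, (4|23)=+1; sign (−1)^1·-1^1·+1^1 = +1.
(a,b)_29: α=2, u≡16; β=2, v≡14 (mod 29); (16|29)=+1, (14|29)=-1; sign (−1)^0·+1^2·-1^2 = +1.
(a,b)_5: α=2, u≡2; β=1, v≡4 (mod 5); (2|5)=-1, (4|5)=+1; sign (−1)^0·-1^1·+1^2 = -1.
(a,b)_37: α=-2, u≡23; β=-2, v≡31 (mod 37); (23|37)=-1, (31|37)=-1; sign (−1)^0·-1^-2·-1^-2 = +1.
(a,b)_7: α=-2, u≡6; β=-4, v≡2 (mod 7); (6|7)=-1, (2|7)=+1; sign (−1)^0·-1^-4·+1^-2 = +1.
(-23, 16445 / ℚ) ramifies at {5, 11}: a division algebra.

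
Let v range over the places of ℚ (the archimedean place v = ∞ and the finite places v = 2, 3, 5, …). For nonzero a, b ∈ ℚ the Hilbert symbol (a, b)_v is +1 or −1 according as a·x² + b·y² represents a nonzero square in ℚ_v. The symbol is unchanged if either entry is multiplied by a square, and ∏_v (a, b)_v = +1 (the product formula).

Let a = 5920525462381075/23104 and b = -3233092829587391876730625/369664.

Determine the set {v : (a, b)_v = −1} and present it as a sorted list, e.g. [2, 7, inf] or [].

Mod squares: a ≡ 43, b ≡ -7762489. Check v ∈ {∞, 2, 5, 7, 11, 13, 17, 19, 37, 41, 43}.
v=43: a=43^1·(≡9), b=43^1·(≡2) mod 43; (9|43)=+1, (2|43)=-1; (−1)^{1·1·21}·(+1)^1·(-1)^1 = +1.
v=2: v_2(a)=-6, v_2(b)=-10; units ≡ 3, 7 (mod 8); ε·ε+αω+βω = 1·1+-6·0+-10·1 ≡ 1  ⇒  (a,b)_2 = -1.
v=7: a=7^2·(≡1), b=7^3·(≡3) mod 7; (1|7)=+1, (3|7)=-1; (−1)^{2·3·3}·(+1)^3·(-1)^2 = +1.
v=17: a=17^2·(≡9), b=17^3·(≡3) mod 17; (9|17)=+1, (3|17)=-1; (−1)^{2·3·8}·(+1)^3·(-1)^2 = +1.
v=5: a=5^2·(≡2), b=5^4·(≡4) mod 5; (2|5)=-1, (4|5)=+1; (−1)^{2·4·2}·(-1)^4·(+1)^2 = +1.
v=11: a=11^0·(≡10), b=11^2·(≡10) mod 11; (10|11)=-1, (10|11)=-1; (−1)^{0·2·5}·(-1)^2·(-1)^0 = +1.
v=37: a=37^2·(≡24), b=37^3·(≡25) mod 37; (24|37)=-1, (25|37)=+1; (−1)^{2·3·18}·(-1)^3·(+1)^2 = -1.
v=41: a=41^2·(≡39), b=41^3·(≡23) mod 41; (39|41)=+1, (23|41)=+1; (−1)^{2·3·20}·(+1)^3·(+1)^2 = +1.
v=13: a=13^2·(≡10), b=13^2·(≡6) mod 13; (10|13)=+1, (6|13)=-1; (−1)^{2·2·6}·(+1)^2·(-1)^2 = +1.
v=19: a=19^-2·(≡4), b=19^-2·(≡15) mod 19; (4|19)=+1, (15|19)=-1; (−1)^{-2·-2·9}·(+1)^-2·(-1)^-2 = +1.
v=∞: 43 > 0 and -7762489 < 0  ⇒  (a,b)_∞ = +1.
Ram(43, -7762489) = {2, 37}; no ℚ_2-point on the conic.

[2, 37]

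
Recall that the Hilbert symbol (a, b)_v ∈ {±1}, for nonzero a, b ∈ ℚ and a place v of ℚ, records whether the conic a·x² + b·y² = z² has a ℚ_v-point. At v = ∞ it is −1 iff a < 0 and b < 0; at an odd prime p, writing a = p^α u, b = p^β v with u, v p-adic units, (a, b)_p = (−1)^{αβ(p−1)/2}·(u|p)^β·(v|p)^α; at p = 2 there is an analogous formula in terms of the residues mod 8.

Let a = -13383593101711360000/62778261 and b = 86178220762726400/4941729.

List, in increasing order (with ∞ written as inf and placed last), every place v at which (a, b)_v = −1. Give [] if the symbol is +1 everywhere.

(a, b) ≡ (-6699, 51359) mod (ℚ^×)²; places V = {2, 3, 5, 7, 11, 13, 19, 23, 29, ∞}.
(a,b)_19: α=-2, u≡13; β=-2, v≡2 (mod 19); (13|19)=-1, (2|19)=-1; sign (−1)^0·-1^-2·-1^-2 = +1.
(a,b)_11: α=5, u≡10; β=3, v≡4 (mod 11); (10|11)=-1, (4|11)=+1; sign (−1)^1·-1^3·+1^5 = +1.
(a,b)_13: α=-2, u≡3; β=-2, v≡12 (mod 13); (3|13)=+1, (12|13)=+1; sign (−1)^0·+1^-2·+1^-2 = +1.
(a,b)_2: α=14, β=20; u≡5, v≡7 (mod 8); ε(u)ε(v)=0·1, αω(v)=14·0, βω(u)=20·1; sum ≡ 0  ⇒  +1.
(a,b)_29: α=1, u≡4; β=1, v≡11 (mod 29); (4|29)=+1, (11|29)=-1; sign (−1)^0·+1^1·-1^1 = -1.
(a,b)_5: α=4, u≡4; β=2, v≡4 (mod 5); (4|5)=+1, (4|5)=+1; sign (−1)^0·+1^2·+1^4 = +1.
(a,b)_3: α=-1, u≡2; β=-4, v≡2 (mod 3); (2|3)=-1, (2|3)=-1; sign (−1)^0·-1^-4·-1^-1 = -1.
(a,b)_23: α=4, u≡7; β=3, v≡8 (mod 23); (7|23)=-1, (8|23)=+1; sign (−1)^0·-1^3·+1^4 = -1.
(a,b)_∞: sgn(-6699)=−, sgn(51359)=+, so +1.
(a,b)_7: α=-3, u≡2; β=1, v≡1 (mod 7); (2|7)=+1, (1|7)=+1; sign (−1)^1·+1^1·+1^-3 = -1.
|Ram(-6699, 51359)| = 4, even; anisotropic at {3, 7, 23, 29}.

[3, 7, 23, 29]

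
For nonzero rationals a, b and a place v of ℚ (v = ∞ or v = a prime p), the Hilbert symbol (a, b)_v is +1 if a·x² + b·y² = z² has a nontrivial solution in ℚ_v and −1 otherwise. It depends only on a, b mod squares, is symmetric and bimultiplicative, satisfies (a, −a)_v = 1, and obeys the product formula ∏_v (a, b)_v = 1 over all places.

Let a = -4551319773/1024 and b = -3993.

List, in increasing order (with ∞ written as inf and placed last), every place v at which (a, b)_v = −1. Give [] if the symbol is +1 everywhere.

(a, b) ≡ (-13, -33) mod (ℚ^×)²; places V = {2, 3, 7, 11, 13, ∞}.
(a,b)_2: α=-10, β=0; u≡3, v≡7 (mod 8); ε(u)ε(v)=1·1, αω(v)=-10·0, βω(u)=0·1; sum ≡ 1  ⇒  -1.
(a,b)_7: α=2, u≡4; β=0, v≡4 (mod 7); (4|7)=+1, (4|7)=+1; sign (−1)^0·+1^0·+1^2 = +1.
(a,b)_3: α=10, u≡2; β=1, v≡1 (mod 3); (2|3)=-1, (1|3)=+1; sign (−1)^0·-1^1·+1^10 = -1.
(a,b)_11: α=2, u≡1; β=3, v≡8 (mod 11); (1|11)=+1, (8|11)=-1; sign (−1)^0·+1^3·-1^2 = +1.
(a,b)_∞: sgn(-13)=−, sgn(-33)=−, so -1.
(a,b)_13: α=1, u≡1; β=0, v≡11 (mod 13); (1|13)=+1, (11|13)=-1; sign (−1)^0·+1^0·-1^1 = -1.
(-13, -33 / ℚ) ramifies at {2, 3, 13, ∞}: a division algebra.

[2, 3, 13, inf]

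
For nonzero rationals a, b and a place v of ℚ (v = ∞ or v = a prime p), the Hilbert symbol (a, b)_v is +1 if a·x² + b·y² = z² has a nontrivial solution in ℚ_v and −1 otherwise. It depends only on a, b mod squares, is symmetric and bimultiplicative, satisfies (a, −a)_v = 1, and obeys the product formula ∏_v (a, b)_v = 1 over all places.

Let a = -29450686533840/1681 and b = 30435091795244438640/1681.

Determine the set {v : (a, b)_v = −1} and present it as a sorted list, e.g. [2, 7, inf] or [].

(a, b) ≡ (-17765, 96135) mod (ℚ^×)²; places V = {2, 3, 5, 11, 13, 17, 19, 23, 29, 41, ∞}.
(a,b)_13: α=2, u≡8; β=3, v≡7 (mod 13); (8|13)=-1, (7|13)=-1; sign (−1)^0·-1^3·-1^2 = -1.
(a,b)_23: α=0, u≡22; β=2, v≡9 (mod 23); (22|23)=-1, (9|23)=+1; sign (−1)^0·-1^2·+1^0 = +1.
(a,b)_∞: sgn(-17765)=−, sgn(96135)=+, so +1.
(a,b)_2: α=4, β=4; u≡3, v≡7 (mod 8); ε(u)ε(v)=1·1, αω(v)=4·0, βω(u)=4·1; sum ≡ 1  ⇒  -1.
(a,b)_29: α=2, u≡12; β=3, v≡7 (mod 29); (12|29)=-1, (7|29)=+1; sign (−1)^0·-1^3·+1^2 = -1.
(a,b)_19: α=1, u≡8; β=2, v≡8 (mod 19); (8|19)=-1, (8|19)=-1; sign (−1)^0·-1^2·-1^1 = -1.
(a,b)_3: α=6, u≡1; β=7, v≡2 (mod 3); (1|3)=+1, (2|3)=-1; sign (−1)^0·+1^7·-1^6 = +1.
(a,b)_41: α=-2, u≡15; β=-2, v≡31 (mod 41); (15|41)=-1, (31|41)=+1; sign (−1)^0·-1^-2·+1^-2 = +1.
(a,b)_17: α=1, u≡4; β=1, v≡7 (mod 17); (4|17)=+1, (7|17)=-1; sign (−1)^0·+1^1·-1^1 = -1.
(a,b)_5: α=1, u≡2; β=1, v≡3 (mod 5); (2|5)=-1, (3|5)=-1; sign (−1)^0·-1^1·-1^1 = +1.
(a,b)_11: α=1, u≡8; β=0, v≡7 (mod 11); (8|11)=-1, (7|11)=-1; sign (−1)^0·-1^0·-1^1 = -1.
Ram(-17765, 96135) = {2, 11, 13, 17, 19, 29}; no ℚ_2-point on the conic.

[2, 11, 13, 17, 19, 29]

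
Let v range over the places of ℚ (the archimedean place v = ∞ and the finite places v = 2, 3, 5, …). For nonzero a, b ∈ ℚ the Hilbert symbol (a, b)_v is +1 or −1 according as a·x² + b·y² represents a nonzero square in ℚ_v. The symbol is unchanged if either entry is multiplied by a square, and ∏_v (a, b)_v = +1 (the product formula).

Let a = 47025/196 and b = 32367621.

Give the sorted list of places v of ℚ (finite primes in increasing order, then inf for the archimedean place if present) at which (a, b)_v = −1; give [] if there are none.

[3, 19]

Mod squares: a ≡ 209, b ≡ 741. Check v ∈ {∞, 2, 3, 5, 7, 11, 13, 19}.
v=13: a=13^0·(≡4), b=13^1·(≡5) mod 13; (4|13)=+1, (5|13)=-1; (−1)^{0·1·6}·(+1)^1·(-1)^0 = +1.
v=7: a=7^-2·(≡5), b=7^0·(≡6) mod 7; (5|7)=-1, (6|7)=-1; (−1)^{-2·0·3}·(-1)^0·(-1)^-2 = +1.
v=3: a=3^2·(≡2), b=3^1·(≡1) mod 3; (2|3)=-1, (1|3)=+1; (−1)^{2·1·1}·(-1)^1·(+1)^2 = -1.
v=2: v_2(a)=-2, v_2(b)=0; units ≡ 1, 5 (mod 8); ε·ε+αω+βω = 0·0+-2·1+0·0 ≡ 0  ⇒  (a,b)_2 = +1.
v=5: a=5^2·(≡1), b=5^0·(≡1) mod 5; (1|5)=+1, (1|5)=+1; (−1)^{2·0·2}·(+1)^0·(+1)^2 = +1.
v=11: a=11^1·(≡2), b=11^2·(≡3) mod 11; (2|11)=-1, (3|11)=+1; (−1)^{1·2·5}·(-1)^2·(+1)^1 = +1.
v=19: a=19^1·(≡4), b=19^3·(≡7) mod 19; (4|19)=+1, (7|19)=+1; (−1)^{1·3·9}·(+1)^3·(+1)^1 = -1.
v=∞: 209 > 0 and 741 > 0  ⇒  (a,b)_∞ = +1.
|Ram(209, 741)| = 2, even; anisotropic at {3, 19}.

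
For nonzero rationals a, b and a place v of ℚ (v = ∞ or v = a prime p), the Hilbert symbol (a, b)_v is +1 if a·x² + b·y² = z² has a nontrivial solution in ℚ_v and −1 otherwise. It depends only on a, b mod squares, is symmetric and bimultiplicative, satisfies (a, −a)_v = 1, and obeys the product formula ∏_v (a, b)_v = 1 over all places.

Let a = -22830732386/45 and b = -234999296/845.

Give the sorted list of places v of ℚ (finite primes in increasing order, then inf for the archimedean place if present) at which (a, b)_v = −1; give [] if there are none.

[11, 19, 29, inf]

Mod squares: a ≡ -22330, b ≡ -93670. Check v ∈ {∞, 2, 3, 5, 7, 11, 13, 17, 19, 29}.
v=7: a=7^3·(≡2), b=7^2·(≡4) mod 7; (2|7)=+1, (4|7)=+1; (−1)^{3·2·3}·(+1)^2·(+1)^3 = +1.
v=∞: -22330 < 0 and -93670 < 0  ⇒  (a,b)_∞ = -1.
v=3: a=3^-2·(≡2), b=3^0·(≡2) mod 3; (2|3)=-1, (2|3)=-1; (−1)^{-2·0·1}·(-1)^0·(-1)^-2 = +1.
v=2: v_2(a)=1, v_2(b)=9; units ≡ 3, 5 (mod 8); ε·ε+αω+βω = 1·0+1·1+9·1 ≡ 0  ⇒  (a,b)_2 = +1.
v=11: a=11^1·(≡3), b=11^0·(≡2) mod 11; (3|11)=+1, (2|11)=-1; (−1)^{1·0·5}·(+1)^0·(-1)^1 = -1.
v=13: a=13^0·(≡1), b=13^-2·(≡8) mod 13; (1|13)=+1, (8|13)=-1; (−1)^{0·-2·6}·(+1)^-2·(-1)^0 = +1.
v=17: a=17^2·(≡1), b=17^1·(≡8) mod 17; (1|17)=+1, (8|17)=+1; (−1)^{2·1·8}·(+1)^1·(+1)^2 = +1.
v=19: a=19^2·(≡10), b=19^1·(≡3) mod 19; (10|19)=-1, (3|19)=-1; (−1)^{2·1·9}·(-1)^1·(-1)^2 = -1.
v=29: a=29^1·(≡23), b=29^1·(≡26) mod 29; (23|29)=+1, (26|29)=-1; (−1)^{1·1·14}·(+1)^1·(-1)^1 = -1.
v=5: a=5^-1·(≡1), b=5^-1·(≡1) mod 5; (1|5)=+1, (1|5)=+1; (−1)^{-1·-1·2}·(+1)^-1·(+1)^-1 = +1.
(-22330, -93670 / ℚ) ramifies at {11, 19, 29, ∞}: a division algebra.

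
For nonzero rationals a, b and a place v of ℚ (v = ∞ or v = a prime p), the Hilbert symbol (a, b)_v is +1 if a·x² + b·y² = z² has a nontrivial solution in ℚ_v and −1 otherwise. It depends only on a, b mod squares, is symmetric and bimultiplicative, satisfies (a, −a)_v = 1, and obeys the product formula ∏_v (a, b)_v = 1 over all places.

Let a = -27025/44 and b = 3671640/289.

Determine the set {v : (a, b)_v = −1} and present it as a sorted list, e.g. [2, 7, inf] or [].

[2, 31]

Mod squares: a ≡ -11891, b ≡ 101990. Check v ∈ {∞, 2, 3, 5, 7, 11, 17, 23, 31, 47}.
v=23: a=23^1·(≡1), b=23^0·(≡8) mod 23; (1|23)=+1, (8|23)=+1; (−1)^{1·0·11}·(+1)^0·(+1)^1 = +1.
v=3: a=3^0·(≡1), b=3^2·(≡2) mod 3; (1|3)=+1, (2|3)=-1; (−1)^{0·2·1}·(+1)^2·(-1)^0 = +1.
v=47: a=47^1·(≡35), b=47^1·(≡21) mod 47; (35|47)=-1, (21|47)=+1; (−1)^{1·1·23}·(-1)^1·(+1)^1 = +1.
v=31: a=31^0·(≡22), b=31^1·(≡2) mod 31; (22|31)=-1, (2|31)=+1; (−1)^{0·1·15}·(-1)^1·(+1)^0 = -1.
v=2: v_2(a)=-2, v_2(b)=3; units ≡ 5, 3 (mod 8); ε·ε+αω+βω = 0·1+-2·1+3·1 ≡ 1  ⇒  (a,b)_2 = -1.
v=∞: -11891 < 0 and 101990 > 0  ⇒  (a,b)_∞ = +1.
v=7: a=7^0·(≡1), b=7^1·(≡5) mod 7; (1|7)=+1, (5|7)=-1; (−1)^{0·1·3}·(+1)^1·(-1)^0 = +1.
v=17: a=17^0·(≡9), b=17^-2·(≡14) mod 17; (9|17)=+1, (14|17)=-1; (−1)^{0·-2·8}·(+1)^-2·(-1)^0 = +1.
v=5: a=5^2·(≡1), b=5^1·(≡2) mod 5; (1|5)=+1, (2|5)=-1; (−1)^{2·1·2}·(+1)^1·(-1)^2 = +1.
v=11: a=11^-1·(≡6), b=11^0·(≡9) mod 11; (6|11)=-1, (9|11)=+1; (−1)^{-1·0·5}·(-1)^0·(+1)^-1 = +1.
(-11891, 101990 / ℚ) ramifies at {2, 31}: a division algebra.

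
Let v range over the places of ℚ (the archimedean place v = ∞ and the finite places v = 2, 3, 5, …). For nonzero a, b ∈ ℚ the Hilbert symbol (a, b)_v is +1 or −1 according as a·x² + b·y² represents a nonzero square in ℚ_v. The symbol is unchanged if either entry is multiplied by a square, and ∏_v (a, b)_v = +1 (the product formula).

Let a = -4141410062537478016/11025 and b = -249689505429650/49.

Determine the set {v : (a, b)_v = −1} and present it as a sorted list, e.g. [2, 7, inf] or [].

[11, 19, 29, inf]

Mod squares: a ≡ -10846, b ≡ -580754. Check v ∈ {∞, 2, 3, 5, 7, 11, 13, 17, 19, 29, 31}.
v=11: a=11^3·(≡5), b=11^2·(≡2) mod 11; (5|11)=+1, (2|11)=-1; (−1)^{3·2·5}·(+1)^2·(-1)^3 = -1.
v=17: a=17^1·(≡8), b=17^1·(≡2) mod 17; (8|17)=+1, (2|17)=+1; (−1)^{1·1·8}·(+1)^1·(+1)^1 = +1.
v=19: a=19^2·(≡15), b=19^1·(≡6) mod 19; (15|19)=-1, (6|19)=+1; (−1)^{2·1·9}·(-1)^1·(+1)^2 = -1.
v=7: a=7^-2·(≡1), b=7^-2·(≡1) mod 7; (1|7)=+1, (1|7)=+1; (−1)^{-2·-2·3}·(+1)^-2·(+1)^-2 = +1.
v=2: v_2(a)=7, v_2(b)=1; units ≡ 1, 7 (mod 8); ε·ε+αω+βω = 0·1+7·0+1·0 ≡ 0  ⇒  (a,b)_2 = +1.
v=13: a=13^2·(≡3), b=13^2·(≡5) mod 13; (3|13)=+1, (5|13)=-1; (−1)^{2·2·6}·(+1)^2·(-1)^2 = +1.
v=∞: -10846 < 0 and -580754 < 0  ⇒  (a,b)_∞ = -1.
v=29: a=29^3·(≡18), b=29^3·(≡7) mod 29; (18|29)=-1, (7|29)=+1; (−1)^{3·3·14}·(-1)^3·(+1)^3 = -1.
v=31: a=31^2·(≡20), b=31^1·(≡29) mod 31; (20|31)=+1, (29|31)=-1; (−1)^{2·1·15}·(+1)^1·(-1)^2 = +1.
v=3: a=3^-2·(≡2), b=3^0·(≡1) mod 3; (2|3)=-1, (1|3)=+1; (−1)^{-2·0·1}·(-1)^0·(+1)^-2 = +1.
v=5: a=5^-2·(≡4), b=5^2·(≡1) mod 5; (4|5)=+1, (1|5)=+1; (−1)^{-2·2·2}·(+1)^2·(+1)^-2 = +1.
|Ram(-10846, -580754)| = 4, even; anisotropic at {11, 19, 29, ∞}.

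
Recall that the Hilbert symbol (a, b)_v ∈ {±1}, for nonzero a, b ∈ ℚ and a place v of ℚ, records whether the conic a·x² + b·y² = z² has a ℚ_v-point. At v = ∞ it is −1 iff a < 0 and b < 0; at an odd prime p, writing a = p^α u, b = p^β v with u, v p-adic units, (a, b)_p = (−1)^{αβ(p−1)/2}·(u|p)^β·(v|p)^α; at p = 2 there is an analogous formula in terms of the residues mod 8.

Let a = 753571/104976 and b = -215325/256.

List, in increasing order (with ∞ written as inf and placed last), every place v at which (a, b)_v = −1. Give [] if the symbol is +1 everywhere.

Mod squares: a ≡ 91, b ≡ -957. Check v ∈ {∞, 2, 3, 5, 7, 11, 13, 29}.
v=3: a=3^-8·(≡1), b=3^3·(≡2) mod 3; (1|3)=+1, (2|3)=-1; (−1)^{-8·3·1}·(+1)^3·(-1)^-8 = +1.
v=2: v_2(a)=-4, v_2(b)=-8; units ≡ 3, 3 (mod 8); ε·ε+αω+βω = 1·1+-4·1+-8·1 ≡ 1  ⇒  (a,b)_2 = -1.
v=5: a=5^0·(≡1), b=5^2·(≡2) mod 5; (1|5)=+1, (2|5)=-1; (−1)^{0·2·2}·(+1)^2·(-1)^0 = +1.
v=29: a=29^0·(≡13), b=29^1·(≡6) mod 29; (13|29)=+1, (6|29)=+1; (−1)^{0·1·14}·(+1)^1·(+1)^0 = +1.
v=7: a=7^3·(≡5), b=7^0·(≡4) mod 7; (5|7)=-1, (4|7)=+1; (−1)^{3·0·3}·(-1)^0·(+1)^3 = +1.
v=13: a=13^3·(≡5), b=13^0·(≡8) mod 13; (5|13)=-1, (8|13)=-1; (−1)^{3·0·6}·(-1)^0·(-1)^3 = -1.
v=11: a=11^0·(≡9), b=11^1·(≡9) mod 11; (9|11)=+1, (9|11)=+1; (−1)^{0·1·5}·(+1)^1·(+1)^0 = +1.
v=∞: 91 > 0 and -957 < 0  ⇒  (a,b)_∞ = +1.
Ram(91, -957) = {2, 13}; no ℚ_2-point on the conic.

[2, 13]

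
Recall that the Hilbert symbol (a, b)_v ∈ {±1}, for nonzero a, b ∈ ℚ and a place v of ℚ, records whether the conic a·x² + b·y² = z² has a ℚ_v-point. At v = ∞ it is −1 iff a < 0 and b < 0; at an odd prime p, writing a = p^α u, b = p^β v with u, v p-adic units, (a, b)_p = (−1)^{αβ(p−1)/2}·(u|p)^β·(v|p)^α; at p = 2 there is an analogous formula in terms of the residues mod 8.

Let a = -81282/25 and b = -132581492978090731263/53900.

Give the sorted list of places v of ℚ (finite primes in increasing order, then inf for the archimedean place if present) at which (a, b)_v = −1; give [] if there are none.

(a, b) ≡ (-81282, -5436717) mod (ℚ^×)²; places V = {2, 3, 5, 7, 11, 13, 19, 23, 29, 31, ∞}.
(a,b)_31: α=1, u≡3; β=4, v≡28 (mod 31); (3|31)=-1, (28|31)=+1; sign (−1)^0·-1^4·+1^1 = +1.
(a,b)_13: α=0, u≡6; β=3, v≡12 (mod 13); (6|13)=-1, (12|13)=+1; sign (−1)^0·-1^3·+1^0 = -1.
(a,b)_11: α=0, u≡10; β=-1, v≡3 (mod 11); (10|11)=-1, (3|11)=+1; sign (−1)^0·-1^-1·+1^0 = -1.
(a,b)_7: α=0, u≡4; β=-2, v≡4 (mod 7); (4|7)=+1, (4|7)=+1; sign (−1)^0·+1^-2·+1^0 = +1.
(a,b)_5: α=-2, u≡3; β=-2, v≡2 (mod 5); (3|5)=-1, (2|5)=-1; sign (−1)^0·-1^-2·-1^-2 = +1.
(a,b)_3: α=1, u≡2; β=3, v≡1 (mod 3); (2|3)=-1, (1|3)=+1; sign (−1)^1·-1^3·+1^1 = +1.
(a,b)_23: α=1, u≡4; β=3, v≡10 (mod 23); (4|23)=+1, (10|23)=-1; sign (−1)^1·+1^3·-1^1 = +1.
(a,b)_19: α=1, u≡9; β=3, v≡5 (mod 19); (9|19)=+1, (5|19)=+1; sign (−1)^1·+1^3·+1^1 = -1.
(a,b)_∞: sgn(-81282)=−, sgn(-5436717)=−, so -1.
(a,b)_2: α=1, β=-2; u≡7, v≡3 (mod 8); ε(u)ε(v)=1·1, αω(v)=1·1, βω(u)=-2·0; sum ≡ 0  ⇒  +1.
(a,b)_29: α=0, u≡6; β=1, v≡10 (mod 29); (6|29)=+1, (10|29)=-1; sign (−1)^0·+1^1·-1^0 = +1.
|Ram(-81282, -5436717)| = 4, even; anisotropic at {11, 13, 19, ∞}.

[11, 13, 19, inf]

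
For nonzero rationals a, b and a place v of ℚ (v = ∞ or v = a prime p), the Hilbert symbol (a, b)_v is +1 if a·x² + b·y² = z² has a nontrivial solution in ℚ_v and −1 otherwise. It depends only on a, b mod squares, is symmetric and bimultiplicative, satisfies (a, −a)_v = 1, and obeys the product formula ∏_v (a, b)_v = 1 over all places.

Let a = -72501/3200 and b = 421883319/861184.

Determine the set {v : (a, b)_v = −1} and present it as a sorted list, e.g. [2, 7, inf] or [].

[2, 11]

(a, b) ≡ (-858, 39) mod (ℚ^×)²; places V = {2, 3, 5, 11, 13, 23, 29, ∞}.
(a,b)_3: α=1, u≡2; β=1, v≡1 (mod 3); (2|3)=-1, (1|3)=+1; sign (−1)^1·-1^1·+1^1 = +1.
(a,b)_11: α=1, u≡2; β=2, v≡7 (mod 11); (2|11)=-1, (7|11)=-1; sign (−1)^0·-1^2·-1^1 = -1.
(a,b)_∞: sgn(-858)=−, sgn(39)=+, so +1.
(a,b)_23: α=0, u≡6; β=2, v≡12 (mod 23); (6|23)=+1, (12|23)=+1; sign (−1)^0·+1^2·+1^0 = +1.
(a,b)_29: α=0, u≡26; β=-2, v≡15 (mod 29); (26|29)=-1, (15|29)=-1; sign (−1)^0·-1^-2·-1^0 = +1.
(a,b)_5: α=-2, u≡3; β=0, v≡1 (mod 5); (3|5)=-1, (1|5)=+1; sign (−1)^0·-1^0·+1^-2 = +1.
(a,b)_2: α=-7, β=-10; u≡3, v≡7 (mod 8); ε(u)ε(v)=1·1, αω(v)=-7·0, βω(u)=-10·1; sum ≡ 1  ⇒  -1.
(a,b)_13: α=3, u≡3; β=3, v≡9 (mod 13); (3|13)=+1, (9|13)=+1; sign (−1)^0·+1^3·+1^3 = +1.
(-858, 39 / ℚ) ramifies at {2, 11}: a division algebra.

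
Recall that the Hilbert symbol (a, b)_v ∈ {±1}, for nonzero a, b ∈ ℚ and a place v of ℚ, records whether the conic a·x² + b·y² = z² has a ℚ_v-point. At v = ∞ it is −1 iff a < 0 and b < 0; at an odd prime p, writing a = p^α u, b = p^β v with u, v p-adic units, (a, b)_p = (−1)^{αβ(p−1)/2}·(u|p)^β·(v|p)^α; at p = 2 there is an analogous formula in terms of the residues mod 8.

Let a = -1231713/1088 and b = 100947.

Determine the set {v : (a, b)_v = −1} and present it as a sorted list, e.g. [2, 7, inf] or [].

[2, 3, 11, 23]

Mod squares: a ≡ -969, b ≡ 100947. Check v ∈ {∞, 2, 3, 7, 11, 17, 19, 23}.
v=11: a=11^0·(≡10), b=11^1·(≡3) mod 11; (10|11)=-1, (3|11)=+1; (−1)^{0·1·5}·(-1)^1·(+1)^0 = -1.
v=∞: -969 < 0 and 100947 > 0  ⇒  (a,b)_∞ = +1.
v=19: a=19^1·(≡4), b=19^1·(≡12) mod 19; (4|19)=+1, (12|19)=-1; (−1)^{1·1·9}·(+1)^1·(-1)^1 = +1.
v=23: a=23^0·(≡14), b=23^1·(≡19) mod 23; (14|23)=-1, (19|23)=-1; (−1)^{0·1·11}·(-1)^1·(-1)^0 = -1.
v=7: a=7^4·(≡4), b=7^1·(≡1) mod 7; (4|7)=+1, (1|7)=+1; (−1)^{4·1·3}·(+1)^1·(+1)^4 = +1.
v=2: v_2(a)=-6, v_2(b)=0; units ≡ 7, 3 (mod 8); ε·ε+αω+βω = 1·1+-6·1+0·0 ≡ 1  ⇒  (a,b)_2 = -1.
v=17: a=17^-1·(≡3), b=17^0·(≡1) mod 17; (3|17)=-1, (1|17)=+1; (−1)^{-1·0·8}·(-1)^0·(+1)^-1 = +1.
v=3: a=3^3·(≡1), b=3^1·(≡1) mod 3; (1|3)=+1, (1|3)=+1; (−1)^{3·1·1}·(+1)^1·(+1)^3 = -1.
|Ram(-969, 100947)| = 4, even; anisotropic at {2, 3, 11, 23}.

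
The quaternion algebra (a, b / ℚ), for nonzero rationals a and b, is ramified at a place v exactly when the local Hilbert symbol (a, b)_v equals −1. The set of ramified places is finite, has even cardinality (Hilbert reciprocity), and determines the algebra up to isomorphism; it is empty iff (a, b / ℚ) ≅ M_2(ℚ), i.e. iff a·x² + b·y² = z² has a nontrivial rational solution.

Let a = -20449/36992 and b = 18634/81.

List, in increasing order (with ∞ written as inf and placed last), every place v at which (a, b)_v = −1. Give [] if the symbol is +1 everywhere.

(a, b) ≡ (-2, 154) mod (ℚ^×)²; places V = {2, 3, 7, 11, 13, 17, ∞}.
(a,b)_7: α=0, u≡3; β=1, v≡4 (mod 7); (3|7)=-1, (4|7)=+1; sign (−1)^0·-1^1·+1^0 = -1.
(a,b)_11: α=2, u≡4; β=3, v≡9 (mod 11); (4|11)=+1, (9|11)=+1; sign (−1)^0·+1^3·+1^2 = +1.
(a,b)_2: α=-7, β=1; u≡7, v≡5 (mod 8); ε(u)ε(v)=1·0, αω(v)=-7·1, βω(u)=1·0; sum ≡ 1  ⇒  -1.
(a,b)_∞: sgn(-2)=−, sgn(154)=+, so +1.
(a,b)_3: α=0, u≡1; β=-4, v≡1 (mod 3); (1|3)=+1, (1|3)=+1; sign (−1)^0·+1^-4·+1^0 = +1.
(a,b)_13: α=2, u≡5; β=0, v≡6 (mod 13); (5|13)=-1, (6|13)=-1; sign (−1)^0·-1^0·-1^2 = +1.
(a,b)_17: α=-2, u≡4; β=0, v≡8 (mod 17); (4|17)=+1, (8|17)=+1; sign (−1)^0·+1^0·+1^-2 = +1.
Ram(-2, 154) = {2, 7}; no ℚ_2-point on the conic.

[2, 7]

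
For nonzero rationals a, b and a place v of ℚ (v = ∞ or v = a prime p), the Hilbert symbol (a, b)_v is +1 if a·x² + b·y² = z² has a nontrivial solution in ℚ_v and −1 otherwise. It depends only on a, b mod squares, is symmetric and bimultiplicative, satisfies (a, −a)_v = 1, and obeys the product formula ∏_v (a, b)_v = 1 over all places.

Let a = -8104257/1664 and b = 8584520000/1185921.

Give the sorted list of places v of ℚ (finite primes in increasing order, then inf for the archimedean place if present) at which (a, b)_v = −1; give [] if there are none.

(a, b) ≡ (-477802, 214613) mod (ℚ^×)²; places V = {2, 3, 5, 7, 11, 13, 17, 23, 31, 43, 47, ∞}.
(a,b)_31: α=0, u≡2; β=1, v≡14 (mod 31); (2|31)=+1, (14|31)=+1; sign (−1)^0·+1^1·+1^0 = +1.
(a,b)_5: α=0, u≡2; β=4, v≡2 (mod 5); (2|5)=-1, (2|5)=-1; sign (−1)^0·-1^4·-1^0 = +1.
(a,b)_11: α=0, u≡5; β=-4, v≡3 (mod 11); (5|11)=+1, (3|11)=+1; sign (−1)^0·+1^-4·+1^0 = +1.
(a,b)_2: α=-7, β=6; u≡3, v≡5 (mod 8); ε(u)ε(v)=1·0, αω(v)=-7·1, βω(u)=6·1; sum ≡ 1  ⇒  -1.
(a,b)_7: α=2, u≡2; β=1, v≡6 (mod 7); (2|7)=+1, (6|7)=-1; sign (−1)^0·+1^1·-1^2 = +1.
(a,b)_∞: sgn(-477802)=−, sgn(214613)=+, so +1.
(a,b)_23: α=1, u≡3; β=1, v≡18 (mod 23); (3|23)=+1, (18|23)=+1; sign (−1)^1·+1^1·+1^1 = -1.
(a,b)_13: α=-1, u≡9; β=0, v≡12 (mod 13); (9|13)=+1, (12|13)=+1; sign (−1)^0·+1^0·+1^-1 = +1.
(a,b)_47: α=1, u≡13; β=0, v≡13 (mod 47); (13|47)=-1, (13|47)=-1; sign (−1)^0·-1^0·-1^1 = -1.
(a,b)_3: α=2, u≡2; β=-4, v≡2 (mod 3); (2|3)=-1, (2|3)=-1; sign (−1)^0·-1^-4·-1^2 = +1.
(a,b)_43: α=0, u≡40; β=1, v≡12 (mod 43); (40|43)=+1, (12|43)=-1; sign (−1)^0·+1^1·-1^0 = +1.
(a,b)_17: α=1, u≡12; β=0, v≡12 (mod 17); (12|17)=-1, (12|17)=-1; sign (−1)^0·-1^0·-1^1 = -1.
(-477802, 214613 / ℚ) ramifies at {2, 17, 23, 47}: a division algebra.

[2, 17, 23, 47]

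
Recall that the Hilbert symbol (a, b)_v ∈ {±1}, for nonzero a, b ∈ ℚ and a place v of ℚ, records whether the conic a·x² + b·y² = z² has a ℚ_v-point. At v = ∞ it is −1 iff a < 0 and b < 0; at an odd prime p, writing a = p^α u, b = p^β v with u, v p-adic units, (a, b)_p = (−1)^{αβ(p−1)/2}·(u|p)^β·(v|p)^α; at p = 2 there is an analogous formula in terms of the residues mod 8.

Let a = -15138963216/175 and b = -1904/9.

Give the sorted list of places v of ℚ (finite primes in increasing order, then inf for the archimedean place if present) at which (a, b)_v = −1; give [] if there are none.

(a, b) ≡ (-4354567, -119) mod (ℚ^×)²; places V = {2, 3, 5, 7, 13, 17, 23, 37, 43, ∞}.
(a,b)_2: α=4, β=4; u≡1, v≡1 (mod 8); ε(u)ε(v)=0·0, αω(v)=4·0, βω(u)=4·0; sum ≡ 0  ⇒  +1.
(a,b)_13: α=2, u≡10; β=0, v≡8 (mod 13); (10|13)=+1, (8|13)=-1; sign (−1)^0·+1^0·-1^2 = +1.
(a,b)_23: α=1, u≡10; β=0, v≡21 (mod 23); (10|23)=-1, (21|23)=-1; sign (−1)^0·-1^0·-1^1 = -1.
(a,b)_3: α=2, u≡2; β=-2, v≡1 (mod 3); (2|3)=-1, (1|3)=+1; sign (−1)^0·-1^-2·+1^2 = +1.
(a,b)_43: α=1, u≡27; β=0, v≡13 (mod 43); (27|43)=-1, (13|43)=+1; sign (−1)^0·-1^0·+1^1 = +1.
(a,b)_7: α=-1, u≡2; β=1, v≡4 (mod 7); (2|7)=+1, (4|7)=+1; sign (−1)^1·+1^1·+1^-1 = -1.
(a,b)_∞: sgn(-4354567)=−, sgn(-119)=−, so -1.
(a,b)_17: α=1, u≡11; β=1, v≡14 (mod 17); (11|17)=-1, (14|17)=-1; sign (−1)^0·-1^1·-1^1 = +1.
(a,b)_5: α=-2, u≡2; β=0, v≡4 (mod 5); (2|5)=-1, (4|5)=+1; sign (−1)^0·-1^0·+1^-2 = +1.
(a,b)_37: α=1, u≡22; β=0, v≡31 (mod 37); (22|37)=-1, (31|37)=-1; sign (−1)^0·-1^0·-1^1 = -1.
|Ram(-4354567, -119)| = 4, even; anisotropic at {7, 23, 37, ∞}.

[7, 23, 37, inf]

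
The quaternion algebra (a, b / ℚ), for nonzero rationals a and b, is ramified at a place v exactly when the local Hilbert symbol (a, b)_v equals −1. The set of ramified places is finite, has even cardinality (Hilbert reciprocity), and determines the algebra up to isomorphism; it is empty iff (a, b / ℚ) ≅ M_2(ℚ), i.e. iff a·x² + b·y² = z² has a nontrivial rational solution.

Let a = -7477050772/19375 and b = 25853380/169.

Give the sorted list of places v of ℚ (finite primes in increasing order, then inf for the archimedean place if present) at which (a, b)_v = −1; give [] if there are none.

(a, b) ≡ (-555427, 131905) mod (ℚ^×)²; places V = {2, 5, 7, 13, 17, 19, 23, 31, 37, 41, ∞}.
(a,b)_19: α=3, u≡8; β=0, v≡17 (mod 19); (8|19)=-1, (17|19)=+1; sign (−1)^0·-1^0·+1^3 = +1.
(a,b)_∞: sgn(-555427)=−, sgn(131905)=+, so +1.
(a,b)_13: α=0, u≡6; β=-2, v≡7 (mod 13); (6|13)=-1, (7|13)=-1; sign (−1)^0·-1^-2·-1^0 = +1.
(a,b)_41: α=1, u≡27; β=0, v≡2 (mod 41); (27|41)=-1, (2|41)=+1; sign (−1)^0·-1^0·+1^1 = +1.
(a,b)_37: α=0, u≡35; β=1, v≡35 (mod 37); (35|37)=-1, (35|37)=-1; sign (−1)^0·-1^1·-1^0 = -1.
(a,b)_23: α=1, u≡9; β=1, v≡12 (mod 23); (9|23)=+1, (12|23)=+1; sign (−1)^1·+1^1·+1^1 = -1.
(a,b)_5: α=-4, u≡3; β=1, v≡4 (mod 5); (3|5)=-1, (4|5)=+1; sign (−1)^0·-1^1·+1^-4 = -1.
(a,b)_17: α=2, u≡7; β=0, v≡16 (mod 17); (7|17)=-1, (16|17)=+1; sign (−1)^0·-1^0·+1^2 = +1.
(a,b)_31: α=-1, u≡5; β=1, v≡19 (mod 31); (5|31)=+1, (19|31)=+1; sign (−1)^1·+1^1·+1^-1 = -1.
(a,b)_2: α=2, β=2; u≡5, v≡1 (mod 8); ε(u)ε(v)=0·0, αω(v)=2·0, βω(u)=2·1; sum ≡ 0  ⇒  +1.
(a,b)_7: α=0, u≡2; β=2, v≡2 (mod 7); (2|7)=+1, (2|7)=+1; sign (−1)^0·+1^2·+1^0 = +1.
Ram(-555427, 131905) = {5, 23, 31, 37}; no ℚ_5-point on the conic.

[5, 23, 31, 37]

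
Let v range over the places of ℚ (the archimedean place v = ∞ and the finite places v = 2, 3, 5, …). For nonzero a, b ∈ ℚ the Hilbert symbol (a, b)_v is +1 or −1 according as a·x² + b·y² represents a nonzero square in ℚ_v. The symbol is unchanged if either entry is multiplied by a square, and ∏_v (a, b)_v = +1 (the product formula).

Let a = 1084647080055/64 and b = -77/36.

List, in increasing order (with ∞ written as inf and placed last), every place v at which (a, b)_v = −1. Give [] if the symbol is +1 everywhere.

(a, b) ≡ (255, -77) mod (ℚ^×)²; places V = {2, 3, 5, 7, 11, 17, ∞}.
(a,b)_∞: sgn(255)=+, sgn(-77)=−, so +1.
(a,b)_7: α=4, u≡3; β=1, v≡3 (mod 7); (3|7)=-1, (3|7)=-1; sign (−1)^0·-1^1·-1^4 = -1.
(a,b)_11: α=6, u≡8; β=1, v≡5 (mod 11); (8|11)=-1, (5|11)=+1; sign (−1)^0·-1^1·+1^6 = -1.
(a,b)_17: α=1, u≡16; β=0, v≡4 (mod 17); (16|17)=+1, (4|17)=+1; sign (−1)^0·+1^0·+1^1 = +1.
(a,b)_2: α=-6, β=-2; u≡7, v≡3 (mod 8); ε(u)ε(v)=1·1, αω(v)=-6·1, βω(u)=-2·0; sum ≡ 1  ⇒  -1.
(a,b)_5: α=1, u≡4; β=0, v≡3 (mod 5); (4|5)=+1, (3|5)=-1; sign (−1)^0·+1^0·-1^1 = -1.
(a,b)_3: α=1, u≡1; β=-2, v≡1 (mod 3); (1|3)=+1, (1|3)=+1; sign (−1)^0·+1^-2·+1^1 = +1.
Ram(255, -77) = {2, 5, 7, 11}; no ℚ_2-point on the conic.

[2, 5, 7, 11]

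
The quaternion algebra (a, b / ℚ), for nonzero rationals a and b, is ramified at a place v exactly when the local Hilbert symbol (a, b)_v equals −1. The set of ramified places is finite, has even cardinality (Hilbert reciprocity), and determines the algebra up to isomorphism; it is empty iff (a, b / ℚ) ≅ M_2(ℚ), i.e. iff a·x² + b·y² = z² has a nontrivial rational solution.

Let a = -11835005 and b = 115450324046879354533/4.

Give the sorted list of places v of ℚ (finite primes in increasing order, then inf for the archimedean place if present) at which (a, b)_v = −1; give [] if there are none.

[5, 7, 19, 37]

(a, b) ≡ (-8645, 63973) mod (ℚ^×)²; places V = {2, 5, 7, 11, 13, 19, 31, 37, ∞}.
(a,b)_7: α=1, u≡2; β=3, v≡1 (mod 7); (2|7)=+1, (1|7)=+1; sign (−1)^1·+1^3·+1^1 = -1.
(a,b)_11: α=0, u≡5; β=2, v≡7 (mod 11); (5|11)=+1, (7|11)=-1; sign (−1)^0·+1^2·-1^0 = +1.
(a,b)_19: α=1, u≡1; β=1, v≡16 (mod 19); (1|19)=+1, (16|19)=+1; sign (−1)^1·+1^1·+1^1 = -1.
(a,b)_∞: sgn(-8645)=−, sgn(63973)=+, so +1.
(a,b)_13: α=1, u≡5; β=3, v≡11 (mod 13); (5|13)=-1, (11|13)=-1; sign (−1)^0·-1^3·-1^1 = +1.
(a,b)_2: α=0, β=-2; u≡3, v≡5 (mod 8); ε(u)ε(v)=1·0, αω(v)=0·1, βω(u)=-2·1; sum ≡ 0  ⇒  +1.
(a,b)_5: α=1, u≡4; β=0, v≡2 (mod 5); (4|5)=+1, (2|5)=-1; sign (−1)^0·+1^0·-1^1 = -1.
(a,b)_37: α=2, u≡13; β=5, v≡10 (mod 37); (13|37)=-1, (10|37)=+1; sign (−1)^0·-1^5·+1^2 = -1.
(a,b)_31: α=0, u≡20; β=2, v≡19 (mod 31); (20|31)=+1, (19|31)=+1; sign (−1)^0·+1^2·+1^0 = +1.
(-8645, 63973 / ℚ) ramifies at {5, 7, 19, 37}: a division algebra.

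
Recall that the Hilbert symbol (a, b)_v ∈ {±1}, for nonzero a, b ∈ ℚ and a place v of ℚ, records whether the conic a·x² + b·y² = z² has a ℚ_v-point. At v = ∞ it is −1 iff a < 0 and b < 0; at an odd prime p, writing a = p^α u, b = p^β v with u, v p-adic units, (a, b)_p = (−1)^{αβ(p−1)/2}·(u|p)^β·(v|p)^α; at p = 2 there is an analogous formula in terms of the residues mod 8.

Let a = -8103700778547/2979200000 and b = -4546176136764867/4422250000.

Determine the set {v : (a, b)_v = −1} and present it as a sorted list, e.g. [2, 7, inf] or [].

(a, b) ≡ (-285, -187) mod (ℚ^×)²; places V = {2, 3, 5, 7, 11, 17, 19, 47, ∞}.
(a,b)_3: α=1, u≡1; β=2, v≡2 (mod 3); (1|3)=+1, (2|3)=-1; sign (−1)^0·+1^2·-1^1 = -1.
(a,b)_7: α=-2, u≡2; β=-2, v≡4 (mod 7); (2|7)=+1, (4|7)=+1; sign (−1)^0·+1^-2·+1^-2 = +1.
(a,b)_11: α=4, u≡3; β=5, v≡5 (mod 11); (3|11)=+1, (5|11)=+1; sign (−1)^0·+1^5·+1^4 = +1.
(a,b)_17: α=4, u≡13; β=5, v≡12 (mod 17); (13|17)=+1, (12|17)=-1; sign (−1)^0·+1^5·-1^4 = +1.
(a,b)_47: α=2, u≡22; β=2, v≡6 (mod 47); (22|47)=-1, (6|47)=+1; sign (−1)^0·-1^2·+1^2 = +1.
(a,b)_2: α=-10, β=-4; u≡3, v≡5 (mod 8); ε(u)ε(v)=1·0, αω(v)=-10·1, βω(u)=-4·1; sum ≡ 0  ⇒  +1.
(a,b)_∞: sgn(-285)=−, sgn(-187)=−, so -1.
(a,b)_19: α=-1, u≡7; β=-2, v≡3 (mod 19); (7|19)=+1, (3|19)=-1; sign (−1)^0·+1^-2·-1^-1 = -1.
(a,b)_5: α=-5, u≡2; β=-6, v≡2 (mod 5); (2|5)=-1, (2|5)=-1; sign (−1)^0·-1^-6·-1^-5 = -1.
(-285, -187 / ℚ) ramifies at {3, 5, 19, ∞}: a division algebra.

[3, 5, 19, inf]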